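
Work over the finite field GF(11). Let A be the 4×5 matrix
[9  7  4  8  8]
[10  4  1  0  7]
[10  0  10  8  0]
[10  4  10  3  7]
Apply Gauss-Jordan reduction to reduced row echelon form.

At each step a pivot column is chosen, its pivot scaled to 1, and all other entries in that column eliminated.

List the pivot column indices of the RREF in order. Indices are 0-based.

pivot(0,0)=9: scale R0 → (1, 2, 9, 7, 7)
  clear (1,0): R1 −= (10)R0 → (0, 6, 10, 7, 3)
  clear (2,0): R2 −= (10)R0 → (0, 2, 8, 4, 7)
  clear (3,0): R3 −= (10)R0 → (0, 6, 8, 10, 3)
pivot(1,1)=6: scale R1 → (0, 1, 9, 3, 6)
  clear (0,1): R0 −= (2)R1 → (1, 0, 2, 1, 6)
  clear (2,1): R2 −= (2)R1 → (0, 0, 1, 9, 6)
  clear (3,1): R3 −= (6)R1 → (0, 0, 9, 3, 0)
pivot(2,2)=1: scale R2 → (0, 0, 1, 9, 6)
  clear (0,2): R0 −= (2)R2 → (1, 0, 0, 5, 5)
  clear (1,2): R1 −= (9)R2 → (0, 1, 0, 10, 7)
  clear (3,2): R3 −= (9)R2 → (0, 0, 0, 10, 1)
pivot(3,3)=10: scale R3 → (0, 0, 0, 1, 10)
  clear (0,3): R0 −= (5)R3 → (1, 0, 0, 0, 10)
  clear (1,3): R1 −= (10)R3 → (0, 1, 0, 0, 6)
  clear (2,3): R2 −= (9)R3 → (0, 0, 1, 0, 4)

pivot columns: 0, 1, 2, 3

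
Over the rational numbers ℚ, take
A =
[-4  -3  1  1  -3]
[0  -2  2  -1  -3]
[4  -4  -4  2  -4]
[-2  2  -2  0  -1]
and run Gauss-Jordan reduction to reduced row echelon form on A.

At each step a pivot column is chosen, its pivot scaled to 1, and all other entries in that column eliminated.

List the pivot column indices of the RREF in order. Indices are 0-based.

[1] R0 /= -4  ⇒  (1, 3/4, -1/4, -1/4, 3/4)
     R2 -= 4·R0  ⇒  (0, -7, -3, 3, -7)
     R3 -= -2·R0  ⇒  (0, 7/2, -5/2, -1/2, 1/2)
[2] R1 /= -2  ⇒  (0, 1, -1, 1/2, 3/2)
     R0 -= 3/4·R1  ⇒  (1, 0, 1/2, -5/8, -3/8)
     R2 -= -7·R1  ⇒  (0, 0, -10, 13/2, 7/2)
     R3 -= 7/2·R1  ⇒  (0, 0, 1, -9/4, -19/4)
[3] R2 /= -10  ⇒  (0, 0, 1, -13/20, -7/20)
     R0 -= 1/2·R2  ⇒  (1, 0, 0, -3/10, -1/5)
     R1 -= -1·R2  ⇒  (0, 1, 0, -3/20, 23/20)
     R3 -= 1·R2  ⇒  (0, 0, 0, -8/5, -22/5)
[4] R3 /= -8/5  ⇒  (0, 0, 0, 1, 11/4)
     R0 -= -3/10·R3  ⇒  (1, 0, 0, 0, 5/8)
     R1 -= -3/20·R3  ⇒  (0, 1, 0, 0, 25/16)
     R2 -= -13/20·R3  ⇒  (0, 0, 1, 0, 23/16)

pivot columns: 0, 1, 2, 3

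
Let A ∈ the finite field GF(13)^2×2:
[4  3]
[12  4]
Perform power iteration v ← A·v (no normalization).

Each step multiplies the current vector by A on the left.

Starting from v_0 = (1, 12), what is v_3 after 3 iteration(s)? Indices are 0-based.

v_0 = (1, 12).
v_1 = A·v_0 = (1, 8).
v_2 = A·v_1 = (2, 5).
v_3 = A·v_2 = (10, 5).

v_3 = (10, 5)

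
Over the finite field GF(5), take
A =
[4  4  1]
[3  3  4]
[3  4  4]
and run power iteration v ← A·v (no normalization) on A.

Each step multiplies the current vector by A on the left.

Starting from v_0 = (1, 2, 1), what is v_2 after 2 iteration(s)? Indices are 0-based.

v_2 = (4, 3, 1)

v_0 = (1, 2, 1).
v_1 = A·v_0 = (3, 3, 0).
v_2 = A·v_1 = (4, 3, 1).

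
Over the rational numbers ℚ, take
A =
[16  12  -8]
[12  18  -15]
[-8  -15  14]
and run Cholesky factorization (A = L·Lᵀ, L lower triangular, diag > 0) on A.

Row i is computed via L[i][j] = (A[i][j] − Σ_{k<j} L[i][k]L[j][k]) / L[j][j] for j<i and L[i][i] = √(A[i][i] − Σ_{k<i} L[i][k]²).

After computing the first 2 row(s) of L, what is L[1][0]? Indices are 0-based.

L[1][0] = 3

Step 1: L[0][0] = √(16) = 4.
  L[1][0] = (12) / L[0][0] = 3.
Step 2: L[1][1] = √(9) = 3.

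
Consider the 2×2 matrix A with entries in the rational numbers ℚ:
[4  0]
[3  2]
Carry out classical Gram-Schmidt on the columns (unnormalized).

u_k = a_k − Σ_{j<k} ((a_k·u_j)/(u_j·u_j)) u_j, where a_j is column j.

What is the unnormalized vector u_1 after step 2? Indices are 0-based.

Step 1: u_0 = a_0 = (4, 3).
Step 2: u_1 = a_1 − (6/25)·u_0 = (-24/25, 32/25).

u_1 = (-24/25, 32/25)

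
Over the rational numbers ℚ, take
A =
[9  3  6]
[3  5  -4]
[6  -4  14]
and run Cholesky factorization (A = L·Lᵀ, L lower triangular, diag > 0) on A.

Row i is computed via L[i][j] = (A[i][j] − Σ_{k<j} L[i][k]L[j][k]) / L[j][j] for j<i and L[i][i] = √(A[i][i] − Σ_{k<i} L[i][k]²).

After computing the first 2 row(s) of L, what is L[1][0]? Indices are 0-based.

L[1][0] = 1

Step 1: L[0][0] = √(9) = 3.
  L[1][0] = (3) / L[0][0] = 1.
Step 2: L[1][1] = √(4) = 2.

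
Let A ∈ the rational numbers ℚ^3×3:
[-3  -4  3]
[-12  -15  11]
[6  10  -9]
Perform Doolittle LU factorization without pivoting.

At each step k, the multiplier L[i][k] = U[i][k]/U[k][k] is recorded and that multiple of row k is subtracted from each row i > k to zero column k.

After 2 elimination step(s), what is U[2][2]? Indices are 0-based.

Step 1: pivot at (0,0) is -3.
  row1 ← row1 − (4)·row0  ⇒  L[1][0]=4, U row1=(0, 1, -1)
  row2 ← row2 − (-2)·row0  ⇒  L[2][0]=-2, U row2=(0, 2, -3)
Step 2: pivot at (1,1) is 1.
  row2 ← row2 − (2)·row1  ⇒  L[2][1]=2, U row2=(0, 0, -1)

U[2][2] = -1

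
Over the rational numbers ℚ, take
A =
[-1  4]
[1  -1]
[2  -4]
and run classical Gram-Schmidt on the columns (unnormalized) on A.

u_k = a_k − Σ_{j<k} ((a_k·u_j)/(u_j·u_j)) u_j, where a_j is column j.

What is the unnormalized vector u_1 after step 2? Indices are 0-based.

u_1 = (11/6, 7/6, 1/3)

Step 1: u_0 = a_0 = (-1, 1, 2).
Step 2: u_1 = a_1 − (-13/6)·u_0 = (11/6, 7/6, 1/3).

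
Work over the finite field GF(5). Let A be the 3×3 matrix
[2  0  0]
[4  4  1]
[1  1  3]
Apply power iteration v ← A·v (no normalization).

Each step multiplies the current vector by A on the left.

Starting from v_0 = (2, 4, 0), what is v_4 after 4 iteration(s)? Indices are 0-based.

v_0 = (2, 4, 0).
v_1 = A·v_0 = (4, 4, 1).
v_2 = A·v_1 = (3, 3, 1).
v_3 = A·v_2 = (1, 0, 4).
v_4 = A·v_3 = (2, 3, 3).

v_4 = (2, 3, 3)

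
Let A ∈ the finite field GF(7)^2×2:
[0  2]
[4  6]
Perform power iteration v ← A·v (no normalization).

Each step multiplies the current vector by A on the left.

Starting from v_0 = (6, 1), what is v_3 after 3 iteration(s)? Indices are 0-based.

v_0 = (6, 1).
v_1 = A·v_0 = (2, 2).
v_2 = A·v_1 = (4, 6).
v_3 = A·v_2 = (5, 3).

v_3 = (5, 3)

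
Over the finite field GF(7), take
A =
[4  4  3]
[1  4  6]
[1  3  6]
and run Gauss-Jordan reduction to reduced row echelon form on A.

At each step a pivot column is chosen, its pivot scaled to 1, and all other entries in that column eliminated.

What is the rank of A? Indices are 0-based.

[1] R0 /= 4  ⇒  (1, 1, 6)
     R1 -= 1·R0  ⇒  (0, 3, 0)
     R2 -= 1·R0  ⇒  (0, 2, 0)
[2] R1 /= 3  ⇒  (0, 1, 0)
     R0 -= 1·R1  ⇒  (1, 0, 6)
     R2 -= 2·R1  ⇒  (0, 0, 0)
column 2 empty below row 2

rank = 2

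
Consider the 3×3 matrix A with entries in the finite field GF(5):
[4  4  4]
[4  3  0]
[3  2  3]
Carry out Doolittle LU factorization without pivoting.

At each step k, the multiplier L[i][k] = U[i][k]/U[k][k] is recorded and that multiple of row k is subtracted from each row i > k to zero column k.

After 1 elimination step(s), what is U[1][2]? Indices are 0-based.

U[1][2] = 1

k=0: U[0][0]=4
  eliminate (1,0): mult=1, new row 1: (0, 4, 1); set L[1][0]=1
  eliminate (2,0): mult=2, new row 2: (0, 4, 0); set L[2][0]=2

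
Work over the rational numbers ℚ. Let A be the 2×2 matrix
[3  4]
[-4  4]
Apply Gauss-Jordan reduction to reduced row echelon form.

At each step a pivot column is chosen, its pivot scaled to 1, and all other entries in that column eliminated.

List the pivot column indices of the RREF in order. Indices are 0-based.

step 1: normalize row 0 (÷3) = (1, 4/3)
  row 1: subtract -4×row0 = (0, 28/3)
step 2: normalize row 1 (÷28/3) = (0, 1)
  row 0: subtract 4/3×row1 = (1, 0)

pivot columns: 0, 1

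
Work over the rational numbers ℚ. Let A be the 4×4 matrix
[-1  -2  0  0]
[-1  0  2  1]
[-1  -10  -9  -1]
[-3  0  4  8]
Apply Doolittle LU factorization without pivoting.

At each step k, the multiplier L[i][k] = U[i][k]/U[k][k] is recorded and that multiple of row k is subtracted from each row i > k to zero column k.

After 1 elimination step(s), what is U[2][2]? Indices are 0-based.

U[2][2] = -9

[col 0] pivot -1
  R1 -= 1*R0 → (0, 2, 2, 1)  (L[1][0] := 1)
  R2 -= 1*R0 → (0, -8, -9, -1)  (L[2][0] := 1)
  R3 -= 3*R0 → (0, 6, 4, 8)  (L[3][0] := 3)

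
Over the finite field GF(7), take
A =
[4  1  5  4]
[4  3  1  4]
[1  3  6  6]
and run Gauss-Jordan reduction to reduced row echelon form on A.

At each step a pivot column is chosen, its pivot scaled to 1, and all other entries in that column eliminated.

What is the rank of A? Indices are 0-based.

step 1: normalize row 0 (÷4) = (1, 2, 3, 1)
  row 1: subtract 4×row0 = (0, 2, 3, 0)
  row 2: subtract 1×row0 = (0, 1, 3, 5)
step 2: normalize row 1 (÷2) = (0, 1, 5, 0)
  row 0: subtract 2×row1 = (1, 0, 0, 1)
  row 2: subtract 1×row1 = (0, 0, 5, 5)
step 3: normalize row 2 (÷5) = (0, 0, 1, 1)
  row 1: subtract 5×row2 = (0, 1, 0, 2)

rank = 3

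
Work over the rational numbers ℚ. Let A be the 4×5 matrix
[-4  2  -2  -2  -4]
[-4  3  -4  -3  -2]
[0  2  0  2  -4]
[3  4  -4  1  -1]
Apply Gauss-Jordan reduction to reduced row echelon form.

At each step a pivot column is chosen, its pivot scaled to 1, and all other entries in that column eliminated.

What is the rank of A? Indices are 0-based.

[1] R0 /= -4  ⇒  (1, -1/2, 1/2, 1/2, 1)
     R1 -= -4·R0  ⇒  (0, 1, -2, -1, 2)
     R3 -= 3·R0  ⇒  (0, 11/2, -11/2, -1/2, -4)
[2] R1 /= 1  ⇒  (0, 1, -2, -1, 2)
     R0 -= -1/2·R1  ⇒  (1, 0, -1/2, 0, 2)
     R2 -= 2·R1  ⇒  (0, 0, 4, 4, -8)
     R3 -= 11/2·R1  ⇒  (0, 0, 11/2, 5, -15)
[3] R2 /= 4  ⇒  (0, 0, 1, 1, -2)
     R0 -= -1/2·R2  ⇒  (1, 0, 0, 1/2, 1)
     R1 -= -2·R2  ⇒  (0, 1, 0, 1, -2)
     R3 -= 11/2·R2  ⇒  (0, 0, 0, -1/2, -4)
[4] R3 /= -1/2  ⇒  (0, 0, 0, 1, 8)
     R0 -= 1/2·R3  ⇒  (1, 0, 0, 0, -3)
     R1 -= 1·R3  ⇒  (0, 1, 0, 0, -10)
     R2 -= 1·R3  ⇒  (0, 0, 1, 0, -10)

rank = 4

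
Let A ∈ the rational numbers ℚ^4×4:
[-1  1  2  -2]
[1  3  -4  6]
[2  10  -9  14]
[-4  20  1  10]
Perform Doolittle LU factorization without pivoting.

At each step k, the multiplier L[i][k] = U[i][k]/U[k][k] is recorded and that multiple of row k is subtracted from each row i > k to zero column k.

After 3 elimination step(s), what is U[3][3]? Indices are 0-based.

k=0: U[0][0]=-1
  eliminate (1,0): mult=-1, new row 1: (0, 4, -2, 4); set L[1][0]=-1
  eliminate (2,0): mult=-2, new row 2: (0, 12, -5, 10); set L[2][0]=-2
  eliminate (3,0): mult=4, new row 3: (0, 16, -7, 18); set L[3][0]=4
k=1: U[1][1]=4
  eliminate (2,1): mult=3, new row 2: (0, 0, 1, -2); set L[2][1]=3
  eliminate (3,1): mult=4, new row 3: (0, 0, 1, 2); set L[3][1]=4
k=2: U[2][2]=1
  eliminate (3,2): mult=1, new row 3: (0, 0, 0, 4); set L[3][2]=1

U[3][3] = 4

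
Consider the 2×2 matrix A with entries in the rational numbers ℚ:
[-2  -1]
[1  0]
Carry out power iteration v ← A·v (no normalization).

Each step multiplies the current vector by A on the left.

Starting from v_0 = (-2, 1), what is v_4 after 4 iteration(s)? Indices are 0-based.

v_4 = (-6, 5)

v_0 = (-2, 1).
v_1 = A·v_0 = (3, -2).
v_2 = A·v_1 = (-4, 3).
v_3 = A·v_2 = (5, -4).
v_4 = A·v_3 = (-6, 5).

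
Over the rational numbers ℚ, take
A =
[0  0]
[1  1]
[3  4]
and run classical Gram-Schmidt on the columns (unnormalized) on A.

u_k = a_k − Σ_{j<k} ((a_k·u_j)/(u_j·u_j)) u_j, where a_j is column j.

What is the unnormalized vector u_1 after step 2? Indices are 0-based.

u_1 = (0, -3/10, 1/10)

Step 1: u_0 = a_0 = (0, 1, 3).
Step 2: u_1 = a_1 − (13/10)·u_0 = (0, -3/10, 1/10).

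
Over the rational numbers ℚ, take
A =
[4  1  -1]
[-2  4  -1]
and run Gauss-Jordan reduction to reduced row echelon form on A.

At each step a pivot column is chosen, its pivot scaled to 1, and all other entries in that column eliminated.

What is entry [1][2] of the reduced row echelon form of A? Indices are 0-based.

[1] R0 /= 4  ⇒  (1, 1/4, -1/4)
     R1 -= -2·R0  ⇒  (0, 9/2, -3/2)
[2] R1 /= 9/2  ⇒  (0, 1, -1/3)
     R0 -= 1/4·R1  ⇒  (1, 0, -1/6)

M[1][2] = -1/3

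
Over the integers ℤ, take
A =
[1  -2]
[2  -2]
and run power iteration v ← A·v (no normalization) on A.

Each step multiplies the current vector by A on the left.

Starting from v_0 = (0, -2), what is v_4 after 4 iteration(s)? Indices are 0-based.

v_0 = (0, -2).
v_1 = A·v_0 = (4, 4).
v_2 = A·v_1 = (-4, 0).
v_3 = A·v_2 = (-4, -8).
v_4 = A·v_3 = (12, 8).

v_4 = (12, 8)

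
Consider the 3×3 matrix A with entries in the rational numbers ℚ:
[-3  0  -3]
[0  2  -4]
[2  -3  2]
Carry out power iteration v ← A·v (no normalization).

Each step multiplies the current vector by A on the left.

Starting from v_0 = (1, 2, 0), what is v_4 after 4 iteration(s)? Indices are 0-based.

v_4 = (201, 632, -590)

v_0 = (1, 2, 0).
v_1 = A·v_0 = (-3, 4, -4).
v_2 = A·v_1 = (21, 24, -26).
v_3 = A·v_2 = (15, 152, -82).
v_4 = A·v_3 = (201, 632, -590).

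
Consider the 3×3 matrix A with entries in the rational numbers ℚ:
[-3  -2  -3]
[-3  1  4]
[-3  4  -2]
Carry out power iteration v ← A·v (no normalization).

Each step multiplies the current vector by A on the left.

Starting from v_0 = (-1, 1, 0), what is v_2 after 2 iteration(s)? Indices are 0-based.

v_2 = (-32, 29, -1)

v_0 = (-1, 1, 0).
v_1 = A·v_0 = (1, 4, 7).
v_2 = A·v_1 = (-32, 29, -1).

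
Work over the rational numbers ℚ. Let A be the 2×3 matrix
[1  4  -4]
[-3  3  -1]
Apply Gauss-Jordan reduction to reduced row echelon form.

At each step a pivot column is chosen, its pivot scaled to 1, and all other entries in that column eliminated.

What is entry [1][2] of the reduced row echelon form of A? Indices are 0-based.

pivot(0,0)=1: scale R0 → (1, 4, -4)
  clear (1,0): R1 −= (-3)R0 → (0, 15, -13)
pivot(1,1)=15: scale R1 → (0, 1, -13/15)
  clear (0,1): R0 −= (4)R1 → (1, 0, -8/15)

M[1][2] = -13/15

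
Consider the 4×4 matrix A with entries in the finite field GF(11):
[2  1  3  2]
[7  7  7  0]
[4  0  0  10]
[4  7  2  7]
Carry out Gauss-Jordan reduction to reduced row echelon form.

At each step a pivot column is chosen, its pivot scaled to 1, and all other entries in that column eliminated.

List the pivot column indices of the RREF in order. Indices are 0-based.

pivot columns: 0, 1, 2, 3

[1] R0 /= 2  ⇒  (1, 6, 7, 1)
     R1 -= 7·R0  ⇒  (0, 9, 2, 4)
     R2 -= 4·R0  ⇒  (0, 9, 5, 6)
     R3 -= 4·R0  ⇒  (0, 5, 7, 3)
[2] R1 /= 9  ⇒  (0, 1, 10, 9)
     R0 -= 6·R1  ⇒  (1, 0, 2, 2)
     R2 -= 9·R1  ⇒  (0, 0, 3, 2)
     R3 -= 5·R1  ⇒  (0, 0, 1, 2)
[3] R2 /= 3  ⇒  (0, 0, 1, 8)
     R0 -= 2·R2  ⇒  (1, 0, 0, 8)
     R1 -= 10·R2  ⇒  (0, 1, 0, 6)
     R3 -= 1·R2  ⇒  (0, 0, 0, 5)
[4] R3 /= 5  ⇒  (0, 0, 0, 1)
     R0 -= 8·R3  ⇒  (1, 0, 0, 0)
     R1 -= 6·R3  ⇒  (0, 1, 0, 0)
     R2 -= 8·R3  ⇒  (0, 0, 1, 0)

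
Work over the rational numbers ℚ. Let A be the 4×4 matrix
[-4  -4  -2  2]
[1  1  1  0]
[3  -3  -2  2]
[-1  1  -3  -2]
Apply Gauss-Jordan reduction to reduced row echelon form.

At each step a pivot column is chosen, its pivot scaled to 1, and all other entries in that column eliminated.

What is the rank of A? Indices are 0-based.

step 1: normalize row 0 (÷-4) = (1, 1, 1/2, -1/2)
  row 1: subtract 1×row0 = (0, 0, 1/2, 1/2)
  row 2: subtract 3×row0 = (0, -6, -7/2, 7/2)
  row 3: subtract -1×row0 = (0, 2, -5/2, -5/2)
step 2: exchange rows 1,2
step 2: normalize row 1 (÷-6) = (0, 1, 7/12, -7/12)
  row 0: subtract 1×row1 = (1, 0, -1/12, 1/12)
  row 3: subtract 2×row1 = (0, 0, -11/3, -4/3)
step 3: normalize row 2 (÷1/2) = (0, 0, 1, 1)
  row 0: subtract -1/12×row2 = (1, 0, 0, 1/6)
  row 1: subtract 7/12×row2 = (0, 1, 0, -7/6)
  row 3: subtract -11/3×row2 = (0, 0, 0, 7/3)
step 4: normalize row 3 (÷7/3) = (0, 0, 0, 1)
  row 0: subtract 1/6×row3 = (1, 0, 0, 0)
  row 1: subtract -7/6×row3 = (0, 1, 0, 0)
  row 2: subtract 1×row3 = (0, 0, 1, 0)

rank = 4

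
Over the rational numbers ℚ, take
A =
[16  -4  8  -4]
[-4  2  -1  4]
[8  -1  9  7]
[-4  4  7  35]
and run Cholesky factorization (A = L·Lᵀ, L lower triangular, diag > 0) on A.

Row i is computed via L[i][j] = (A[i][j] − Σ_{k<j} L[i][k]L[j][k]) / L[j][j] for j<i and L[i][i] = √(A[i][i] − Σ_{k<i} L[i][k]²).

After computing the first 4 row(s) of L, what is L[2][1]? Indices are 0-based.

L[2][1] = 1

Step 1: L[0][0] = √(16) = 4.
  L[1][0] = (-4) / L[0][0] = -1.
Step 2: L[1][1] = √(1) = 1.
  L[2][0] = (8) / L[0][0] = 2.
  L[2][1] = (1) / L[1][1] = 1.
Step 3: L[2][2] = √(4) = 2.
  L[3][0] = (-4) / L[0][0] = -1.
  L[3][1] = (3) / L[1][1] = 3.
  L[3][2] = (6) / L[2][2] = 3.
Step 4: L[3][3] = √(16) = 4.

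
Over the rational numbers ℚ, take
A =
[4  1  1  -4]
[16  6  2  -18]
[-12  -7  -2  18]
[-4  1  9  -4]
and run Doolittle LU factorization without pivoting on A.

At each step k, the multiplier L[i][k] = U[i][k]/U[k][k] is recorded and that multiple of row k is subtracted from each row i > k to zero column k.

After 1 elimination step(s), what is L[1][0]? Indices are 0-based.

Step 1: pivot at (0,0) is 4.
  row1 ← row1 − (4)·row0  ⇒  L[1][0]=4, U row1=(0, 2, -2, -2)
  row2 ← row2 − (-3)·row0  ⇒  L[2][0]=-3, U row2=(0, -4, 1, 6)
  row3 ← row3 − (-1)·row0  ⇒  L[3][0]=-1, U row3=(0, 2, 10, -8)

L[1][0] = 4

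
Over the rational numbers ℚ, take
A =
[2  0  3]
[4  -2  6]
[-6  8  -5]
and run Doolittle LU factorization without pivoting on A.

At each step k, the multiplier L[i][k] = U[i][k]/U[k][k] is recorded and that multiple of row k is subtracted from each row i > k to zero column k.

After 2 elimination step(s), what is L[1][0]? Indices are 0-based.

k=0: U[0][0]=2
  eliminate (1,0): mult=2, new row 1: (0, -2, 0); set L[1][0]=2
  eliminate (2,0): mult=-3, new row 2: (0, 8, 4); set L[2][0]=-3
k=1: U[1][1]=-2
  eliminate (2,1): mult=-4, new row 2: (0, 0, 4); set L[2][1]=-4

L[1][0] = 2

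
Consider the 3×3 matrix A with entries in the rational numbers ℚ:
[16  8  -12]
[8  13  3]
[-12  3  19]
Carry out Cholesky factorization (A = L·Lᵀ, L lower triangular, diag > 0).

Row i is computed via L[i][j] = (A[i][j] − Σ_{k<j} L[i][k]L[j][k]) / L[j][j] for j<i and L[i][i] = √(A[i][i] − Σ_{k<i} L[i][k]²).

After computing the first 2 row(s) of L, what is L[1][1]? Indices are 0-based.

L[1][1] = 3

Step 1: L[0][0] = √(16) = 4.
  L[1][0] = (8) / L[0][0] = 2.
Step 2: L[1][1] = √(9) = 3.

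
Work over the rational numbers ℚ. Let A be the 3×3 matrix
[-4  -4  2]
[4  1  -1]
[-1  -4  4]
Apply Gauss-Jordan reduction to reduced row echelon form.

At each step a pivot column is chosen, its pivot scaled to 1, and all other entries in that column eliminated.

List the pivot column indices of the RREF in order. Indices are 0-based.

pivot columns: 0, 1, 2

[1] R0 /= -4  ⇒  (1, 1, -1/2)
     R1 -= 4·R0  ⇒  (0, -3, 1)
     R2 -= -1·R0  ⇒  (0, -3, 7/2)
[2] R1 /= -3  ⇒  (0, 1, -1/3)
     R0 -= 1·R1  ⇒  (1, 0, -1/6)
     R2 -= -3·R1  ⇒  (0, 0, 5/2)
[3] R2 /= 5/2  ⇒  (0, 0, 1)
     R0 -= -1/6·R2  ⇒  (1, 0, 0)
     R1 -= -1/3·R2  ⇒  (0, 1, 0)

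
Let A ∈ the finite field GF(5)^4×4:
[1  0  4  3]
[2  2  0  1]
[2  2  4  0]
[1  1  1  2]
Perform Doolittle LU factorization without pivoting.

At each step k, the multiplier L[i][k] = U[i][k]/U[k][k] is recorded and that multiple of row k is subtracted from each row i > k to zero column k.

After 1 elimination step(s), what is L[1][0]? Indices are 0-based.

L[1][0] = 2

k=0: U[0][0]=1
  eliminate (1,0): mult=2, new row 1: (0, 2, 2, 0); set L[1][0]=2
  eliminate (2,0): mult=2, new row 2: (0, 2, 1, 4); set L[2][0]=2
  eliminate (3,0): mult=1, new row 3: (0, 1, 2, 4); set L[3][0]=1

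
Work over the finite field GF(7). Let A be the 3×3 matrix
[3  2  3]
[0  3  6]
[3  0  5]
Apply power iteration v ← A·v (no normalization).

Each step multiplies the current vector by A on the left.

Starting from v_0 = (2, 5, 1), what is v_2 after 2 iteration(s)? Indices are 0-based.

v_2 = (6, 3, 0)

v_0 = (2, 5, 1).
v_1 = A·v_0 = (5, 0, 4).
v_2 = A·v_1 = (6, 3, 0).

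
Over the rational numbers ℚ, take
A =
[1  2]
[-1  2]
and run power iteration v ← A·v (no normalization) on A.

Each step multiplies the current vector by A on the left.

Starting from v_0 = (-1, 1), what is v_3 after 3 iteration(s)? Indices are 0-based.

v_0 = (-1, 1).
v_1 = A·v_0 = (1, 3).
v_2 = A·v_1 = (7, 5).
v_3 = A·v_2 = (17, 3).

v_3 = (17, 3)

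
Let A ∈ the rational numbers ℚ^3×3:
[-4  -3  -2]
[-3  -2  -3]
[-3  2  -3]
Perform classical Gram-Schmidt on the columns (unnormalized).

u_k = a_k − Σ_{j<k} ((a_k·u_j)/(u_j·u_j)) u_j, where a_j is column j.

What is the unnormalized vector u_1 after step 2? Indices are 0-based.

Step 1: u_0 = a_0 = (-4, -3, -3).
Step 2: u_1 = a_1 − (6/17)·u_0 = (-27/17, -16/17, 52/17).

u_1 = (-27/17, -16/17, 52/17)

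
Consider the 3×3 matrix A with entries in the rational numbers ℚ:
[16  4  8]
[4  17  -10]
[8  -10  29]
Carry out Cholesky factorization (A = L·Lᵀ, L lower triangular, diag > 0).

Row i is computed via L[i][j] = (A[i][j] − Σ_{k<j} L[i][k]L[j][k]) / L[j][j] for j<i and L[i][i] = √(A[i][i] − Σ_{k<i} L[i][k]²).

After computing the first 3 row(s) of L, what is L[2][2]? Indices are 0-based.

Step 1: L[0][0] = √(16) = 4.
  L[1][0] = (4) / L[0][0] = 1.
Step 2: L[1][1] = √(16) = 4.
  L[2][0] = (8) / L[0][0] = 2.
  L[2][1] = (-12) / L[1][1] = -3.
Step 3: L[2][2] = √(16) = 4.

L[2][2] = 4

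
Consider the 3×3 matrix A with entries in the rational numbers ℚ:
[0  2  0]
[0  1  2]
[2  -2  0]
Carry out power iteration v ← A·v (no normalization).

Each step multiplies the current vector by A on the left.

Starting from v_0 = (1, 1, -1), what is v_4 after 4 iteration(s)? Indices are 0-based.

v_0 = (1, 1, -1).
v_1 = A·v_0 = (2, -1, 0).
v_2 = A·v_1 = (-2, -1, 6).
v_3 = A·v_2 = (-2, 11, -2).
v_4 = A·v_3 = (22, 7, -26).

v_4 = (22, 7, -26)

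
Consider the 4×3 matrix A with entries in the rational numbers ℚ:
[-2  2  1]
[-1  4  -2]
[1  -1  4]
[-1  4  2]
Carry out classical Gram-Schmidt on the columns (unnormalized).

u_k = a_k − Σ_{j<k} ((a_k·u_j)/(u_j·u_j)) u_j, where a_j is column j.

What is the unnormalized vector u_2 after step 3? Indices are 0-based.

u_2 = (9/5, -2, 18/5, 2)

Step 1: u_0 = a_0 = (-2, -1, 1, -1).
Step 2: u_1 = a_1 − (-13/7)·u_0 = (-12/7, 15/7, 6/7, 15/7).
Step 3: u_2 = a_2 − (2/7)·u_0 − (2/15)·u_1 = (9/5, -2, 18/5, 2).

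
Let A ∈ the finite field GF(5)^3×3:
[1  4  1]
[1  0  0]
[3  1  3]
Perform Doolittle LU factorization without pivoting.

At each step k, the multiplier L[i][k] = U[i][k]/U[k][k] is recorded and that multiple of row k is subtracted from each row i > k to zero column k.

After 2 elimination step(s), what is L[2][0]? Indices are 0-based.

k=0: U[0][0]=1
  eliminate (1,0): mult=1, new row 1: (0, 1, 4); set L[1][0]=1
  eliminate (2,0): mult=3, new row 2: (0, 4, 0); set L[2][0]=3
k=1: U[1][1]=1
  eliminate (2,1): mult=4, new row 2: (0, 0, 4); set L[2][1]=4

L[2][0] = 3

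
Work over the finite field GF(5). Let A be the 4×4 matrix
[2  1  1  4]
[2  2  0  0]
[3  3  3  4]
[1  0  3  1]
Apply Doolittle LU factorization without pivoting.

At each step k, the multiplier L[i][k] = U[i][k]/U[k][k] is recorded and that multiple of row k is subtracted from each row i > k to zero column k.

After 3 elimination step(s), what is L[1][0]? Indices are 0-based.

[col 0] pivot 2
  R1 -= 1*R0 → (0, 1, 4, 1)  (L[1][0] := 1)
  R2 -= 4*R0 → (0, 4, 4, 3)  (L[2][0] := 4)
  R3 -= 3*R0 → (0, 2, 0, 4)  (L[3][0] := 3)
[col 1] pivot 1
  R2 -= 4*R1 → (0, 0, 3, 4)  (L[2][1] := 4)
  R3 -= 2*R1 → (0, 0, 2, 2)  (L[3][1] := 2)
[col 2] pivot 3
  R3 -= 4*R2 → (0, 0, 0, 1)  (L[3][2] := 4)

L[1][0] = 1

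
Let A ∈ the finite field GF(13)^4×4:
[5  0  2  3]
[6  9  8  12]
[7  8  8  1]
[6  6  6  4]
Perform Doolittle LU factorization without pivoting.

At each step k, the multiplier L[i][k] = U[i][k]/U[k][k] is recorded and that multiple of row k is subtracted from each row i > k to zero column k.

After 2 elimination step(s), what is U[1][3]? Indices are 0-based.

U[1][3] = 11

[col 0] pivot 5
  R1 -= 9*R0 → (0, 9, 3, 11)  (L[1][0] := 9)
  R2 -= 4*R0 → (0, 8, 0, 2)  (L[2][0] := 4)
  R3 -= 9*R0 → (0, 6, 1, 3)  (L[3][0] := 9)
[col 1] pivot 9
  R2 -= 11*R1 → (0, 0, 6, 11)  (L[2][1] := 11)
  R3 -= 5*R1 → (0, 0, 12, 0)  (L[3][1] := 5)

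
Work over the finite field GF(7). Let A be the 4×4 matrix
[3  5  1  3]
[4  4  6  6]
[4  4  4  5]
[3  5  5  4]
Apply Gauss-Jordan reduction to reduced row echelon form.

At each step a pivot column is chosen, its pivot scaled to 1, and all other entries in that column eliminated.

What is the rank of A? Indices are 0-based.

rank = 4

[1] R0 /= 3  ⇒  (1, 4, 5, 1)
     R1 -= 4·R0  ⇒  (0, 2, 0, 2)
     R2 -= 4·R0  ⇒  (0, 2, 5, 1)
     R3 -= 3·R0  ⇒  (0, 0, 4, 1)
[2] R1 /= 2  ⇒  (0, 1, 0, 1)
     R0 -= 4·R1  ⇒  (1, 0, 5, 4)
     R2 -= 2·R1  ⇒  (0, 0, 5, 6)
[3] R2 /= 5  ⇒  (0, 0, 1, 4)
     R0 -= 5·R2  ⇒  (1, 0, 0, 5)
     R3 -= 4·R2  ⇒  (0, 0, 0, 6)
[4] R3 /= 6  ⇒  (0, 0, 0, 1)
     R0 -= 5·R3  ⇒  (1, 0, 0, 0)
     R1 -= 1·R3  ⇒  (0, 1, 0, 0)
     R2 -= 4·R3  ⇒  (0, 0, 1, 0)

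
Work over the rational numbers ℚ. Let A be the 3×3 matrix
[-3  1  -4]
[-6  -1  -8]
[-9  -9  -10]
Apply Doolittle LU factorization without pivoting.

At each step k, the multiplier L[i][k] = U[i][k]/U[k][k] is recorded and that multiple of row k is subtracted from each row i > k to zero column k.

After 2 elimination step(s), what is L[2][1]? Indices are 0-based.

L[2][1] = 4

[col 0] pivot -3
  R1 -= 2*R0 → (0, -3, 0)  (L[1][0] := 2)
  R2 -= 3*R0 → (0, -12, 2)  (L[2][0] := 3)
[col 1] pivot -3
  R2 -= 4*R1 → (0, 0, 2)  (L[2][1] := 4)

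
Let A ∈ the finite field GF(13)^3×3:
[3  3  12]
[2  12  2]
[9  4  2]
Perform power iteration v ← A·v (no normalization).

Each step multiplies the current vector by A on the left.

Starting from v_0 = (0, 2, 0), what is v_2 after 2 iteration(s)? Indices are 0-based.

v_2 = (4, 4, 10)

v_0 = (0, 2, 0).
v_1 = A·v_0 = (6, 11, 8).
v_2 = A·v_1 = (4, 4, 10).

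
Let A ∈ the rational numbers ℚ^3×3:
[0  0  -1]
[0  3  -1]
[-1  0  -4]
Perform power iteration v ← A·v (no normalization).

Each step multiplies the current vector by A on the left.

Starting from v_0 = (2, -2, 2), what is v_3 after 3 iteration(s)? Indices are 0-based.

v_3 = (-42, -84, -178)

v_0 = (2, -2, 2).
v_1 = A·v_0 = (-2, -8, -10).
v_2 = A·v_1 = (10, -14, 42).
v_3 = A·v_2 = (-42, -84, -178).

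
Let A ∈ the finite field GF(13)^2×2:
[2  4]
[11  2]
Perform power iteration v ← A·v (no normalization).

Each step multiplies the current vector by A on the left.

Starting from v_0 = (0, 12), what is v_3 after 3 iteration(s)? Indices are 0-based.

v_3 = (10, 1)

v_0 = (0, 12).
v_1 = A·v_0 = (9, 11).
v_2 = A·v_1 = (10, 4).
v_3 = A·v_2 = (10, 1).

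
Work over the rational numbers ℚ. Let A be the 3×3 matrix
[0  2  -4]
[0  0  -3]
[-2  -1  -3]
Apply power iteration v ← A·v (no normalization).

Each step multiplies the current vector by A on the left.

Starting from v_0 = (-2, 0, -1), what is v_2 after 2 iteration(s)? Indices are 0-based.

v_0 = (-2, 0, -1).
v_1 = A·v_0 = (4, 3, 7).
v_2 = A·v_1 = (-22, -21, -32).

v_2 = (-22, -21, -32)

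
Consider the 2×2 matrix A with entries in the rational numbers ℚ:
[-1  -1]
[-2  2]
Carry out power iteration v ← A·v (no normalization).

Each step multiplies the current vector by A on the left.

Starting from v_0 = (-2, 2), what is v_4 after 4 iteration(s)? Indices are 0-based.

v_4 = (-40, 112)

v_0 = (-2, 2).
v_1 = A·v_0 = (0, 8).
v_2 = A·v_1 = (-8, 16).
v_3 = A·v_2 = (-8, 48).
v_4 = A·v_3 = (-40, 112).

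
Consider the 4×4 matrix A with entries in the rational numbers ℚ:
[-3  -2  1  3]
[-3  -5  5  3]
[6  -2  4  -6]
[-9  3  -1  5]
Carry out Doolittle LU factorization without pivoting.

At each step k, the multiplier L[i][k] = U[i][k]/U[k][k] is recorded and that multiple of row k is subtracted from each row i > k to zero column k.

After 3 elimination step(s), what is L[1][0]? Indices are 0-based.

L[1][0] = 1

[col 0] pivot -3
  R1 -= 1*R0 → (0, -3, 4, 0)  (L[1][0] := 1)
  R2 -= -2*R0 → (0, -6, 6, 0)  (L[2][0] := -2)
  R3 -= 3*R0 → (0, 9, -4, -4)  (L[3][0] := 3)
[col 1] pivot -3
  R2 -= 2*R1 → (0, 0, -2, 0)  (L[2][1] := 2)
  R3 -= -3*R1 → (0, 0, 8, -4)  (L[3][1] := -3)
[col 2] pivot -2
  R3 -= -4*R2 → (0, 0, 0, -4)  (L[3][2] := -4)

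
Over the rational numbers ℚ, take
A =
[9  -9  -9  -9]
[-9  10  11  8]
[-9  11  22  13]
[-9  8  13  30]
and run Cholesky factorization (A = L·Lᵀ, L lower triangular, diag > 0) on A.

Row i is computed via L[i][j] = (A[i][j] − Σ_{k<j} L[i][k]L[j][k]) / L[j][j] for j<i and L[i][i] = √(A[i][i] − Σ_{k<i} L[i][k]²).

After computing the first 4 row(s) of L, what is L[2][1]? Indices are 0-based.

L[2][1] = 2

Step 1: L[0][0] = √(9) = 3.
  L[1][0] = (-9) / L[0][0] = -3.
Step 2: L[1][1] = √(1) = 1.
  L[2][0] = (-9) / L[0][0] = -3.
  L[2][1] = (2) / L[1][1] = 2.
Step 3: L[2][2] = √(9) = 3.
  L[3][0] = (-9) / L[0][0] = -3.
  L[3][1] = (-1) / L[1][1] = -1.
  L[3][2] = (6) / L[2][2] = 2.
Step 4: L[3][3] = √(16) = 4.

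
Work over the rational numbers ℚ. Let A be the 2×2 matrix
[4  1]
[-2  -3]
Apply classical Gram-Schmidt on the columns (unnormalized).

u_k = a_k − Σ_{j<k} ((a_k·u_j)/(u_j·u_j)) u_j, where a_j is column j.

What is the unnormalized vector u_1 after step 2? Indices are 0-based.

Step 1: u_0 = a_0 = (4, -2).
Step 2: u_1 = a_1 − (1/2)·u_0 = (-1, -2).

u_1 = (-1, -2)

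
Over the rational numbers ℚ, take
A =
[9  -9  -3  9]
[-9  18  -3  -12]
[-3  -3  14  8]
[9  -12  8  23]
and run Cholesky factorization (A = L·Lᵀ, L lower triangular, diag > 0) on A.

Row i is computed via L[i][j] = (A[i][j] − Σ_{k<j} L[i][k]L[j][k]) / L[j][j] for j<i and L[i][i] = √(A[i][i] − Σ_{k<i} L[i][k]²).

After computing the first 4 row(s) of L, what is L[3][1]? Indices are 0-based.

L[3][1] = -1

Step 1: L[0][0] = √(9) = 3.
  L[1][0] = (-9) / L[0][0] = -3.
Step 2: L[1][1] = √(9) = 3.
  L[2][0] = (-3) / L[0][0] = -1.
  L[2][1] = (-6) / L[1][1] = -2.
Step 3: L[2][2] = √(9) = 3.
  L[3][0] = (9) / L[0][0] = 3.
  L[3][1] = (-3) / L[1][1] = -1.
  L[3][2] = (9) / L[2][2] = 3.
Step 4: L[3][3] = √(4) = 2.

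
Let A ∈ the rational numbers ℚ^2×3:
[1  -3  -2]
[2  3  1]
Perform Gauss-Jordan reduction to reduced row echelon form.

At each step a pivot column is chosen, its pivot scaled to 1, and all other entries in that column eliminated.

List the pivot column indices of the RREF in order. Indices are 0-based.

step 1: normalize row 0 (÷1) = (1, -3, -2)
  row 1: subtract 2×row0 = (0, 9, 5)
step 2: normalize row 1 (÷9) = (0, 1, 5/9)
  row 0: subtract -3×row1 = (1, 0, -1/3)

pivot columns: 0, 1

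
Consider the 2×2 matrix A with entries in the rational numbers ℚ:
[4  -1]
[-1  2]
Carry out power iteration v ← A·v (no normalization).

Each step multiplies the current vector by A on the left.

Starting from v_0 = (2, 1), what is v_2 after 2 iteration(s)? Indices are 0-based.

v_2 = (28, -7)

v_0 = (2, 1).
v_1 = A·v_0 = (7, 0).
v_2 = A·v_1 = (28, -7).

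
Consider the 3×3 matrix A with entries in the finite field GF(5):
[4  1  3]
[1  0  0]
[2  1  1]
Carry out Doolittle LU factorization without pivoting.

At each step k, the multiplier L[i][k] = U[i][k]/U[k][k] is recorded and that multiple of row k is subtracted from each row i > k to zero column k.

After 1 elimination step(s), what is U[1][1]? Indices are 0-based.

U[1][1] = 1

[col 0] pivot 4
  R1 -= 4*R0 → (0, 1, 3)  (L[1][0] := 4)
  R2 -= 3*R0 → (0, 3, 2)  (L[2][0] := 3)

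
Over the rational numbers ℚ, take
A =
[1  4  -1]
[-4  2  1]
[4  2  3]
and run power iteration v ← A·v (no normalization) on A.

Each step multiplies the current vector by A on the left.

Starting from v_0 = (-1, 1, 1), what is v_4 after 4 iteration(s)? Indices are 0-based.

v_4 = (-481, -77, 589)

v_0 = (-1, 1, 1).
v_1 = A·v_0 = (2, 7, 1).
v_2 = A·v_1 = (29, 7, 25).
v_3 = A·v_2 = (32, -77, 205).
v_4 = A·v_3 = (-481, -77, 589).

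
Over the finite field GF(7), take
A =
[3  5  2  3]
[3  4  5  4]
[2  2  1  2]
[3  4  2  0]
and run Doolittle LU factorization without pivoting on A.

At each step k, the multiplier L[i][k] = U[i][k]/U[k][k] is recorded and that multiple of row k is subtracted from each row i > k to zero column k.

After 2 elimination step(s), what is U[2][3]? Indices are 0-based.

[col 0] pivot 3
  R1 -= 1*R0 → (0, 6, 3, 1)  (L[1][0] := 1)
  R2 -= 3*R0 → (0, 1, 2, 0)  (L[2][0] := 3)
  R3 -= 1*R0 → (0, 6, 0, 4)  (L[3][0] := 1)
[col 1] pivot 6
  R2 -= 6*R1 → (0, 0, 5, 1)  (L[2][1] := 6)
  R3 -= 1*R1 → (0, 0, 4, 3)  (L[3][1] := 1)

U[2][3] = 1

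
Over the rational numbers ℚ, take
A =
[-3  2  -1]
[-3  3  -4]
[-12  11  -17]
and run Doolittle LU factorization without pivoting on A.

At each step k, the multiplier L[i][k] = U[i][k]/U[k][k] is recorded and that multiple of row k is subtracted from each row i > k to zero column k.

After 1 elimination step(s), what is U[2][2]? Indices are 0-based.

Step 1: pivot at (0,0) is -3.
  row1 ← row1 − (1)·row0  ⇒  L[1][0]=1, U row1=(0, 1, -3)
  row2 ← row2 − (4)·row0  ⇒  L[2][0]=4, U row2=(0, 3, -13)

U[2][2] = -13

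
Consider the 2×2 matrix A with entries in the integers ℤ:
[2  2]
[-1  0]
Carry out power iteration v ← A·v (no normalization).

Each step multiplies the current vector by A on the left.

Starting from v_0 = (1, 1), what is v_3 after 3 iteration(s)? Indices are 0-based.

v_3 = (4, -6)

v_0 = (1, 1).
v_1 = A·v_0 = (4, -1).
v_2 = A·v_1 = (6, -4).
v_3 = A·v_2 = (4, -6).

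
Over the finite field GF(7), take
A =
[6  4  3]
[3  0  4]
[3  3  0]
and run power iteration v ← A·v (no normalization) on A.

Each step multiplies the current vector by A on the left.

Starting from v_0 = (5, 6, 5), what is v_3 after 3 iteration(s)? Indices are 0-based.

v_0 = (5, 6, 5).
v_1 = A·v_0 = (6, 0, 5).
v_2 = A·v_1 = (2, 3, 4).
v_3 = A·v_2 = (1, 1, 1).

v_3 = (1, 1, 1)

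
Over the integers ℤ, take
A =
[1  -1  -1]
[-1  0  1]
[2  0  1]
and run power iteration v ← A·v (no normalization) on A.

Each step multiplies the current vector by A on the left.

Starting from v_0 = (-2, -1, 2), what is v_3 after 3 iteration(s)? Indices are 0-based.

v_3 = (2, -3, -18)

v_0 = (-2, -1, 2).
v_1 = A·v_0 = (-3, 4, -2).
v_2 = A·v_1 = (-5, 1, -8).
v_3 = A·v_2 = (2, -3, -18).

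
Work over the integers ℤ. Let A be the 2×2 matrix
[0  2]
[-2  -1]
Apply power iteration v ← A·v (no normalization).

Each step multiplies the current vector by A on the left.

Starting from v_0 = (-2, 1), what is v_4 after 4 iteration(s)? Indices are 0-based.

v_0 = (-2, 1).
v_1 = A·v_0 = (2, 3).
v_2 = A·v_1 = (6, -7).
v_3 = A·v_2 = (-14, -5).
v_4 = A·v_3 = (-10, 33).

v_4 = (-10, 33)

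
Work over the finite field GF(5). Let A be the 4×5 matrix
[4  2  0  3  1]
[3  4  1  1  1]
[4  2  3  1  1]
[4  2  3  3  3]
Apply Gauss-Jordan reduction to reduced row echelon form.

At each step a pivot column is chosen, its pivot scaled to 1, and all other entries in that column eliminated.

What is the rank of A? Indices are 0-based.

pivot(0,0)=4: scale R0 → (1, 3, 0, 2, 4)
  clear (1,0): R1 −= (3)R0 → (0, 0, 1, 0, 4)
  clear (2,0): R2 −= (4)R0 → (0, 0, 3, 3, 0)
  clear (3,0): R3 −= (4)R0 → (0, 0, 3, 0, 2)
col 1: no nonzero at/below row 1; advance.
pivot(1,2)=1: scale R1 → (0, 0, 1, 0, 4)
  clear (2,2): R2 −= (3)R1 → (0, 0, 0, 3, 3)
  clear (3,2): R3 −= (3)R1 → (0, 0, 0, 0, 0)
pivot(2,3)=3: scale R2 → (0, 0, 0, 1, 1)
  clear (0,3): R0 −= (2)R2 → (1, 3, 0, 0, 2)
col 4: no nonzero at/below row 3; advance.

rank = 3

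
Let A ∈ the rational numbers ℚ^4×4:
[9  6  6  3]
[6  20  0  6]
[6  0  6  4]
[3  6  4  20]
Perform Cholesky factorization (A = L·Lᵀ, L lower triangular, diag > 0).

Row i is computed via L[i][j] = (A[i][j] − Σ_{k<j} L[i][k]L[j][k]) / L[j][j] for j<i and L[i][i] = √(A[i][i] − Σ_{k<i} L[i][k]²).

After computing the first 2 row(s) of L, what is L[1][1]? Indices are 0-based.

L[1][1] = 4

Step 1: L[0][0] = √(9) = 3.
  L[1][0] = (6) / L[0][0] = 2.
Step 2: L[1][1] = √(16) = 4.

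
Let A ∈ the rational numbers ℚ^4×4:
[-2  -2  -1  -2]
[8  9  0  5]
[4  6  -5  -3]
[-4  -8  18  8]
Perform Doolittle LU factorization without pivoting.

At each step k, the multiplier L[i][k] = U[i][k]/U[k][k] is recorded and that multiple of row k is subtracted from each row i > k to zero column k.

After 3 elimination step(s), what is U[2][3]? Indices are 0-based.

U[2][3] = -1

k=0: U[0][0]=-2
  eliminate (1,0): mult=-4, new row 1: (0, 1, -4, -3); set L[1][0]=-4
  eliminate (2,0): mult=-2, new row 2: (0, 2, -7, -7); set L[2][0]=-2
  eliminate (3,0): mult=2, new row 3: (0, -4, 20, 12); set L[3][0]=2
k=1: U[1][1]=1
  eliminate (2,1): mult=2, new row 2: (0, 0, 1, -1); set L[2][1]=2
  eliminate (3,1): mult=-4, new row 3: (0, 0, 4, 0); set L[3][1]=-4
k=2: U[2][2]=1
  eliminate (3,2): mult=4, new row 3: (0, 0, 0, 4); set L[3][2]=4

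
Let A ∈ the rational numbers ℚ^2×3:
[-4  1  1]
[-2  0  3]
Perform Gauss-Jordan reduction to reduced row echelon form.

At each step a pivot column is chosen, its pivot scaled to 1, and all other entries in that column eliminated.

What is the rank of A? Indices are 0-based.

rank = 2

[1] R0 /= -4  ⇒  (1, -1/4, -1/4)
     R1 -= -2·R0  ⇒  (0, -1/2, 5/2)
[2] R1 /= -1/2  ⇒  (0, 1, -5)
     R0 -= -1/4·R1  ⇒  (1, 0, -3/2)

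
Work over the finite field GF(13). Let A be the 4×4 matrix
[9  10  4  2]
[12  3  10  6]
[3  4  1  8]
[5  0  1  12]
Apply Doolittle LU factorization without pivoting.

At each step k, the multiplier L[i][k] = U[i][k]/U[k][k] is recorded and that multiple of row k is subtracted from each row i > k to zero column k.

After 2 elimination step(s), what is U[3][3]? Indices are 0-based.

k=0: U[0][0]=9
  eliminate (1,0): mult=10, new row 1: (0, 7, 9, 12); set L[1][0]=10
  eliminate (2,0): mult=9, new row 2: (0, 5, 4, 3); set L[2][0]=9
  eliminate (3,0): mult=2, new row 3: (0, 6, 6, 8); set L[3][0]=2
k=1: U[1][1]=7
  eliminate (2,1): mult=10, new row 2: (0, 0, 5, 0); set L[2][1]=10
  eliminate (3,1): mult=12, new row 3: (0, 0, 2, 7); set L[3][1]=12

U[3][3] = 7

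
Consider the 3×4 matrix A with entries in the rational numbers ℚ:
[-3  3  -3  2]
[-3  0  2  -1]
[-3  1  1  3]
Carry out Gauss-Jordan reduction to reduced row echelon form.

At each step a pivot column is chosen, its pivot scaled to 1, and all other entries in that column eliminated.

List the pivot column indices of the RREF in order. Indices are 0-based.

pivot(0,0)=-3: scale R0 → (1, -1, 1, -2/3)
  clear (1,0): R1 −= (-3)R0 → (0, -3, 5, -3)
  clear (2,0): R2 −= (-3)R0 → (0, -2, 4, 1)
pivot(1,1)=-3: scale R1 → (0, 1, -5/3, 1)
  clear (0,1): R0 −= (-1)R1 → (1, 0, -2/3, 1/3)
  clear (2,1): R2 −= (-2)R1 → (0, 0, 2/3, 3)
pivot(2,2)=2/3: scale R2 → (0, 0, 1, 9/2)
  clear (0,2): R0 −= (-2/3)R2 → (1, 0, 0, 10/3)
  clear (1,2): R1 −= (-5/3)R2 → (0, 1, 0, 17/2)

pivot columns: 0, 1, 2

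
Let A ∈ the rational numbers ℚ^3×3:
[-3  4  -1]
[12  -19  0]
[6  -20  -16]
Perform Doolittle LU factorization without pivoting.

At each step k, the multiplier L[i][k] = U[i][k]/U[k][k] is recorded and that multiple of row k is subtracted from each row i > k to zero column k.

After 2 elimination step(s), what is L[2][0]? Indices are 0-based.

k=0: U[0][0]=-3
  eliminate (1,0): mult=-4, new row 1: (0, -3, -4); set L[1][0]=-4
  eliminate (2,0): mult=-2, new row 2: (0, -12, -18); set L[2][0]=-2
k=1: U[1][1]=-3
  eliminate (2,1): mult=4, new row 2: (0, 0, -2); set L[2][1]=4

L[2][0] = -2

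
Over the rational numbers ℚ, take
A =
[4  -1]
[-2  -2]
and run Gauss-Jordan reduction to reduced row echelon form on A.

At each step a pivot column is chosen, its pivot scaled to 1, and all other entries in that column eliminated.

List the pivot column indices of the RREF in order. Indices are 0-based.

[1] R0 /= 4  ⇒  (1, -1/4)
     R1 -= -2·R0  ⇒  (0, -5/2)
[2] R1 /= -5/2  ⇒  (0, 1)
     R0 -= -1/4·R1  ⇒  (1, 0)

pivot columns: 0, 1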